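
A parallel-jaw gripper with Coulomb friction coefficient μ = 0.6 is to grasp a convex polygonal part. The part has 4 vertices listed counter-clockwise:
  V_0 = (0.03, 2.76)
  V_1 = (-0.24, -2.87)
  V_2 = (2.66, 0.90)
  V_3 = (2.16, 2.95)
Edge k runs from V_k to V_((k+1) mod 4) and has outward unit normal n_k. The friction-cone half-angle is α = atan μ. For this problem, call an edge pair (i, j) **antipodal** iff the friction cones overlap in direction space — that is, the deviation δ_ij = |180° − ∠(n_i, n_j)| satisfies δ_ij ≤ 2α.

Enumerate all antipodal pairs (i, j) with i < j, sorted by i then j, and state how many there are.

α = atan 0.6 = 30.96°;  2α = 61.93°
n_0 = (-0.9989, +0.0479)
n_1 = (+0.7926, -0.6097)
n_2 = (+0.9715, +0.2370)
n_3 = (-0.0888, +0.9960)
  (0,1): δ = 34.82°  ✓
  (0,2): δ = 16.45°  ✓
  (0,3): δ = 97.84°  ·
  (1,2): δ = 128.72°  ·
  (1,3): δ = 47.33°  ✓
  (2,3): δ = 98.61°  ·
antipodal pairs: 3

count = 3; pairs: (0,1), (0,2), (1,3)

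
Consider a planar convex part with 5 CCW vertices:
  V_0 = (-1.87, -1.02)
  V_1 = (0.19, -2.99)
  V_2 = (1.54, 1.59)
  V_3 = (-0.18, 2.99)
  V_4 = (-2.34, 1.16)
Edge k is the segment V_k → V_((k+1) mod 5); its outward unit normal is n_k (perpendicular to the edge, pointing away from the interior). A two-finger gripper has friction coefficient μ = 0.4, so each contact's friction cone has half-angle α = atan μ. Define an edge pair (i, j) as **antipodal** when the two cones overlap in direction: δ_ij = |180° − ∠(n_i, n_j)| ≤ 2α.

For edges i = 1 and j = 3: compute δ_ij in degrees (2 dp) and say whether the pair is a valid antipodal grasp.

δ = 33.30°, valid

α = atan 0.4 = 21.80°;  2α = 43.60°
edge 1: e_1 = (+1.35, +4.58);  n_1 = (+0.9592, -0.2827)
edge 3: e_3 = (-2.16, -1.83);  n_3 = (-0.6464, +0.7630)
∠(n_1, n_3) = 146.70°
δ = |180° − 146.70°| = 33.30°
33.30° ≤ 2α = 43.60°  →  valid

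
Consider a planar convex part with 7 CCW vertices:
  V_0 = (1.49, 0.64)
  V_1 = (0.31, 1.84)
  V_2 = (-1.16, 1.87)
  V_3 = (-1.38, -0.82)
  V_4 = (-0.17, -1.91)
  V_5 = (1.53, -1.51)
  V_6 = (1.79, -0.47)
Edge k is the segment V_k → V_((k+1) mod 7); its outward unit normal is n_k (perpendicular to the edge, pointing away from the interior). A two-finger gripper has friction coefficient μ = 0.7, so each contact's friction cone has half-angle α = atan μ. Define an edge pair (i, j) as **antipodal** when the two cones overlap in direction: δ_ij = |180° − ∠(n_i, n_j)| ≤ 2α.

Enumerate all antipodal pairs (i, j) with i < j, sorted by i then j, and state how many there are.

α = atan 0.7 = 34.99°;  2α = 69.98°
n_0 = (+0.7130, +0.7011)
n_1 = (+0.0204, +0.9998)
n_2 = (-0.9967, +0.0815)
n_3 = (-0.6693, -0.7430)
n_4 = (+0.2290, -0.9734)
n_5 = (+0.9701, -0.2425)
n_6 = (+0.9654, +0.2609)
  (0,1): δ = 135.69°  ·
  (0,2): δ = 49.19°  ✓
  (0,3): δ = 3.47°  ✓
  (0,4): δ = 58.72°  ✓
  (0,5): δ = 121.45°  ·
  (0,6): δ = 150.61°  ·
  (1,2): δ = 93.51°  ·
  (1,3): δ = 40.84°  ✓
  (1,4): δ = 14.41°  ✓
  (1,5): δ = 77.13°  ·
  (1,6): δ = 106.29°  ·
  (2,3): δ = 127.34°  ·
  (2,4): δ = 72.08°  ·
  (2,5): δ = 9.36°  ✓
  (2,6): δ = 19.80°  ✓
  (3,4): δ = 124.75°  ·
  (3,5): δ = 62.02°  ✓
  (3,6): δ = 32.86°  ✓
  (4,5): δ = 117.28°  ·
  (4,6): δ = 88.12°  ·
  (5,6): δ = 150.84°  ·
antipodal pairs: 9

count = 9; pairs: (0,2), (0,3), (0,4), (1,3), (1,4), (2,5), (2,6), (3,5), (3,6)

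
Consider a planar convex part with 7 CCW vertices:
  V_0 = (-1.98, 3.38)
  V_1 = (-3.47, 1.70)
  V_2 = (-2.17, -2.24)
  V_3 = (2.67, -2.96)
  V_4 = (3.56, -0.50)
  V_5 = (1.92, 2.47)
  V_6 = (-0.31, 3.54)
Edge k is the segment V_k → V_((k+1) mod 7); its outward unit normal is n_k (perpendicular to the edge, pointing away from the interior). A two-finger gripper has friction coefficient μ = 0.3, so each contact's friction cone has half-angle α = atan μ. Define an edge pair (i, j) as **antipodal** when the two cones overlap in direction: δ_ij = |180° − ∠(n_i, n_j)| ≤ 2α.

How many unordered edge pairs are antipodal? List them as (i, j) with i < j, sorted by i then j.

α = atan 0.3 = 16.70°;  2α = 33.40°
n_0 = (-0.7481, +0.6635)
n_1 = (-0.9496, -0.3133)
n_2 = (-0.1471, -0.9891)
n_3 = (+0.9404, -0.3402)
n_4 = (+0.8754, +0.4834)
n_5 = (+0.4326, +0.9016)
n_6 = (-0.0954, +0.9954)
  (0,1): δ = 120.17°  ·
  (0,2): δ = 56.89°  ·
  (0,3): δ = 21.68°  ✓
  (0,4): δ = 70.48°  ·
  (0,5): δ = 105.94°  ·
  (0,6): δ = 137.04°  ·
  (1,2): δ = 116.72°  ·
  (1,3): δ = 38.15°  ·
  (1,4): δ = 10.65°  ✓
  (1,5): δ = 46.11°  ·
  (1,6): δ = 77.21°  ·
  (2,3): δ = 101.43°  ·
  (2,4): δ = 52.63°  ·
  (2,5): δ = 17.17°  ✓
  (2,6): δ = 13.93°  ✓
  (3,4): δ = 131.20°  ·
  (3,5): δ = 95.74°  ·
  (3,6): δ = 64.64°  ·
  (4,5): δ = 144.54°  ·
  (4,6): δ = 113.43°  ·
  (5,6): δ = 148.89°  ·
antipodal pairs: 4

count = 4; pairs: (0,3), (1,4), (2,5), (2,6)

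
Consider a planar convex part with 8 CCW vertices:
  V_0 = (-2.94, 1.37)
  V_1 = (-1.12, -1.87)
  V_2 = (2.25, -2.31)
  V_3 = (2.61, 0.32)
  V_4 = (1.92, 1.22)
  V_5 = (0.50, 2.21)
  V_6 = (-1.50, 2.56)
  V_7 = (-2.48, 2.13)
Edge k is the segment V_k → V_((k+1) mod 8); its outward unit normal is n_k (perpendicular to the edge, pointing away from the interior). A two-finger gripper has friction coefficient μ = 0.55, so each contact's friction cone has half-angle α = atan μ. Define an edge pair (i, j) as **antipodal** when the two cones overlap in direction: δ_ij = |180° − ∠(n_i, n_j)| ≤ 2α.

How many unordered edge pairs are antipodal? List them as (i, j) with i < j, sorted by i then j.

count = 9; pairs: (0,2), (0,3), (0,4), (0,5), (1,3), (1,4), (1,5), (1,6), (2,7)

α = atan 0.55 = 28.81°;  2α = 57.62°
n_0 = (-0.8719, -0.4898)
n_1 = (-0.1295, -0.9916)
n_2 = (+0.9908, -0.1356)
n_3 = (+0.7936, +0.6084)
n_4 = (+0.5719, +0.8203)
n_5 = (+0.1724, +0.9850)
n_6 = (-0.4018, +0.9157)
n_7 = (-0.8555, +0.5178)
  (0,1): δ = 126.76°  ·
  (0,2): δ = 37.12°  ✓
  (0,3): δ = 8.15°  ✓
  (0,4): δ = 25.79°  ✓
  (0,5): δ = 50.75°  ✓
  (0,6): δ = 84.37°  ·
  (0,7): δ = 119.49°  ·
  (1,2): δ = 90.36°  ·
  (1,3): δ = 45.09°  ✓
  (1,4): δ = 27.44°  ✓
  (1,5): δ = 2.49°  ✓
  (1,6): δ = 31.13°  ✓
  (1,7): δ = 66.25°  ·
  (2,3): δ = 134.73°  ·
  (2,4): δ = 117.09°  ·
  (2,5): δ = 92.13°  ·
  (2,6): δ = 58.51°  ·
  (2,7): δ = 23.39°  ✓
  (3,4): δ = 162.36°  ·
  (3,5): δ = 137.40°  ·
  (3,6): δ = 103.79°  ·
  (3,7): δ = 68.66°  ·
  (4,5): δ = 155.04°  ·
  (4,6): δ = 121.43°  ·
  (4,7): δ = 86.30°  ·
  (5,6): δ = 146.38°  ·
  (5,7): δ = 111.26°  ·
  (6,7): δ = 144.88°  ·
antipodal pairs: 9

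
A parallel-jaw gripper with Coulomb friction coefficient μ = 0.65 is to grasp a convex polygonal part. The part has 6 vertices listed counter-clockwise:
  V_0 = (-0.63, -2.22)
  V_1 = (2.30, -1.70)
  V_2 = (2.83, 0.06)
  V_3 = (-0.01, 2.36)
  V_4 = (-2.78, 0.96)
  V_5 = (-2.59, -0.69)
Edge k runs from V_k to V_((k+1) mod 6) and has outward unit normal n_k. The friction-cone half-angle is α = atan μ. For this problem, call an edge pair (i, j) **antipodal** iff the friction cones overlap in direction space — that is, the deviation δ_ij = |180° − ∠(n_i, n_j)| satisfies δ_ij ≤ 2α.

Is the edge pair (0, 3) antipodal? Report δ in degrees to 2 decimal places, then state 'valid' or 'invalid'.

δ = 16.75°, valid

α = atan 0.65 = 33.02°;  2α = 66.05°
edge 0: e_0 = (+2.93, +0.52);  n_0 = (+0.1747, -0.9846)
edge 3: e_3 = (-2.77, -1.40);  n_3 = (-0.4511, +0.8925)
∠(n_0, n_3) = 163.25°
δ = |180° − 163.25°| = 16.75°
16.75° ≤ 2α = 66.05°  →  valid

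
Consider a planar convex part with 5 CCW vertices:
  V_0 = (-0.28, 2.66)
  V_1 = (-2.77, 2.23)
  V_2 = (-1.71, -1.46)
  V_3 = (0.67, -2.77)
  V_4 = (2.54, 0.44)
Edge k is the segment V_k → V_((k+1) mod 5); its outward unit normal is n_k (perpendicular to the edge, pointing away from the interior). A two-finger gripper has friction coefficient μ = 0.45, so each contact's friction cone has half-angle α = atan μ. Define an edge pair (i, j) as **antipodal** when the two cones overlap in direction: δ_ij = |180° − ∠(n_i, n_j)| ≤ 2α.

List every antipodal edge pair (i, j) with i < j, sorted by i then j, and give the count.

α = atan 0.45 = 24.23°;  2α = 48.46°
n_0 = (-0.1702, +0.9854)
n_1 = (-0.9611, -0.2761)
n_2 = (-0.4822, -0.8761)
n_3 = (+0.8641, -0.5034)
n_4 = (+0.6186, +0.7857)
  (0,1): δ = 83.77°  ·
  (0,2): δ = 38.63°  ✓
  (0,3): δ = 49.98°  ·
  (0,4): δ = 131.99°  ·
  (1,2): δ = 134.86°  ·
  (1,3): δ = 46.25°  ✓
  (1,4): δ = 35.76°  ✓
  (2,3): δ = 91.39°  ·
  (2,4): δ = 9.38°  ✓
  (3,4): δ = 97.99°  ·
antipodal pairs: 4

count = 4; pairs: (0,2), (1,3), (1,4), (2,4)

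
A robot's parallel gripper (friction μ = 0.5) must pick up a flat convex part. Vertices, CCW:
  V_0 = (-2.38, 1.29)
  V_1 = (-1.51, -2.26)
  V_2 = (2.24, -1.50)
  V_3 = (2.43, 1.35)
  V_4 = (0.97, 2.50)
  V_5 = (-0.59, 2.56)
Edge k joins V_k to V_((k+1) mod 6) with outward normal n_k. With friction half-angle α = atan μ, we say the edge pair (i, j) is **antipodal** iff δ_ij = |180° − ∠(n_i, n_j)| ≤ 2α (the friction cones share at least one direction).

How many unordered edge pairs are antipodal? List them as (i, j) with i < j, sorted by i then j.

count = 6; pairs: (0,2), (0,3), (1,3), (1,4), (1,5), (2,5)

α = atan 0.5 = 26.57°;  2α = 53.13°
n_0 = (-0.9713, -0.2380)
n_1 = (+0.1986, -0.9801)
n_2 = (+0.9978, -0.0665)
n_3 = (+0.6188, +0.7856)
n_4 = (+0.0384, +0.9993)
n_5 = (-0.5786, +0.8156)
  (0,1): δ = 92.31°  ·
  (0,2): δ = 17.58°  ✓
  (0,3): δ = 38.00°  ✓
  (0,4): δ = 74.03°  ·
  (0,5): δ = 111.59°  ·
  (1,2): δ = 105.27°  ·
  (1,3): δ = 49.68°  ✓
  (1,4): δ = 13.66°  ✓
  (1,5): δ = 23.90°  ✓
  (2,3): δ = 124.41°  ·
  (2,4): δ = 88.39°  ·
  (2,5): δ = 50.83°  ✓
  (3,4): δ = 143.98°  ·
  (3,5): δ = 106.42°  ·
  (4,5): δ = 142.44°  ·
antipodal pairs: 6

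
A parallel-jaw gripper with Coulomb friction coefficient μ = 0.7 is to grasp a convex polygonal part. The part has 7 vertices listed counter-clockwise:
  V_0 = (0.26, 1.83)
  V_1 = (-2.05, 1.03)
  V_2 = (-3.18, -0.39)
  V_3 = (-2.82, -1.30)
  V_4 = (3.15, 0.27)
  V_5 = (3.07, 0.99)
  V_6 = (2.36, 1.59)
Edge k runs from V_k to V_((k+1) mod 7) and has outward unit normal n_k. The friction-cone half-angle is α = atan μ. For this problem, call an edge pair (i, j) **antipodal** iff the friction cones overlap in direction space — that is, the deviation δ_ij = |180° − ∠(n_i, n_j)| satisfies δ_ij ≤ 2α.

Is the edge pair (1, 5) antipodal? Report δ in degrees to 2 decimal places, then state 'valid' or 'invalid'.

α = atan 0.7 = 34.99°;  2α = 69.98°
edge 1: e_1 = (-1.13, -1.42);  n_1 = (-0.7825, +0.6227)
edge 5: e_5 = (-0.71, +0.60);  n_5 = (+0.6455, +0.7638)
∠(n_1, n_5) = 91.69°
δ = |180° − 91.69°| = 88.31°
88.31° > 2α = 69.98°  →  invalid

δ = 88.31°, invalid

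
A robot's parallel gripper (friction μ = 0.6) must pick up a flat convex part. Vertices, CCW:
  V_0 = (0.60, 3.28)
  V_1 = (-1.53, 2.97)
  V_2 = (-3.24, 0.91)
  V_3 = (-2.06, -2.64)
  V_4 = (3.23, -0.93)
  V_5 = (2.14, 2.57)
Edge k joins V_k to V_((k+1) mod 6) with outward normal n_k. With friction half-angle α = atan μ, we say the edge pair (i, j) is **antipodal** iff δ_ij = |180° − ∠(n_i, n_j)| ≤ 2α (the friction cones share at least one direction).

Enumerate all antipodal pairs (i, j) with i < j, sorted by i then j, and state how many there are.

α = atan 0.6 = 30.96°;  2α = 61.93°
n_0 = (-0.1440, +0.9896)
n_1 = (-0.7694, +0.6387)
n_2 = (-0.9490, -0.3154)
n_3 = (+0.3076, -0.9515)
n_4 = (+0.9548, +0.2973)
n_5 = (+0.4187, +0.9081)
  (0,1): δ = 137.98°  ·
  (0,2): δ = 79.89°  ·
  (0,3): δ = 9.63°  ✓
  (0,4): δ = 99.02°  ·
  (0,5): δ = 146.97°  ·
  (1,2): δ = 121.92°  ·
  (1,3): δ = 32.39°  ✓
  (1,4): δ = 56.99°  ✓
  (1,5): δ = 104.94°  ·
  (2,3): δ = 90.47°  ·
  (2,4): δ = 1.09°  ✓
  (2,5): δ = 46.86°  ✓
  (3,4): δ = 90.62°  ·
  (3,5): δ = 42.67°  ✓
  (4,5): δ = 132.05°  ·
antipodal pairs: 6

count = 6; pairs: (0,3), (1,3), (1,4), (2,4), (2,5), (3,5)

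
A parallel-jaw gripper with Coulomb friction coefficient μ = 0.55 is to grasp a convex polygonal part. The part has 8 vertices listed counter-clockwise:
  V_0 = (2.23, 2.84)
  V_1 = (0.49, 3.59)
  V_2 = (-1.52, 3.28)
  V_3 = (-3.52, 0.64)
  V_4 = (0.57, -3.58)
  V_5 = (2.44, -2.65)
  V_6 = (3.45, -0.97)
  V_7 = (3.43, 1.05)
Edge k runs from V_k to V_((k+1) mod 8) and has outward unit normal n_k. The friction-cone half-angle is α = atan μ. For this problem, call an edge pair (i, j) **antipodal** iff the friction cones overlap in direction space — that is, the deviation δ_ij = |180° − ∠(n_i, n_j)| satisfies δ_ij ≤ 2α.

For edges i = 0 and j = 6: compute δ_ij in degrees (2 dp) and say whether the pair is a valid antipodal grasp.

δ = 113.88°, invalid

α = atan 0.55 = 28.81°;  2α = 57.62°
edge 0: e_0 = (-1.74, +0.75);  n_0 = (+0.3958, +0.9183)
edge 6: e_6 = (-0.02, +2.02);  n_6 = (+1.0000, +0.0099)
∠(n_0, n_6) = 66.12°
δ = |180° − 66.12°| = 113.88°
113.88° > 2α = 57.62°  →  invalid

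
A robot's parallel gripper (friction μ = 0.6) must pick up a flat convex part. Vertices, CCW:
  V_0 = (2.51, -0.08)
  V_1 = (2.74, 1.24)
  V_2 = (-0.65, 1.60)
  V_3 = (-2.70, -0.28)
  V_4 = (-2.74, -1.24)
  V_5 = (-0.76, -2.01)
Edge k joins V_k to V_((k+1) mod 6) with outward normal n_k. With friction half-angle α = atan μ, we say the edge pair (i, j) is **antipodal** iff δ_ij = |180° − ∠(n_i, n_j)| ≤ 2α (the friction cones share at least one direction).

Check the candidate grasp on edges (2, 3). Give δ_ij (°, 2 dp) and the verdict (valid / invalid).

δ = 134.91°, invalid

α = atan 0.6 = 30.96°;  2α = 61.93°
edge 2: e_2 = (-2.05, -1.88);  n_2 = (-0.6759, +0.7370)
edge 3: e_3 = (-0.04, -0.96);  n_3 = (-0.9991, +0.0416)
∠(n_2, n_3) = 45.09°
δ = |180° − 45.09°| = 134.91°
134.91° > 2α = 61.93°  →  invalid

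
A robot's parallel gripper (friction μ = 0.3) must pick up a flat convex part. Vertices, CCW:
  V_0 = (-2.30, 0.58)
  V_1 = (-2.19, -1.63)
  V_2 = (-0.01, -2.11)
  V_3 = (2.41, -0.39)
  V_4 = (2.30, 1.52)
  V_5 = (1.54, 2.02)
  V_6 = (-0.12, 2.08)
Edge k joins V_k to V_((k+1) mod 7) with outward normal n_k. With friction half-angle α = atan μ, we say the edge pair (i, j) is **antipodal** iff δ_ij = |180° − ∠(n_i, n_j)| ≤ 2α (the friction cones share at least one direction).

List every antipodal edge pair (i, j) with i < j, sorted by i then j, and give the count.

α = atan 0.3 = 16.70°;  2α = 33.40°
n_0 = (-0.9988, -0.0497)
n_1 = (-0.2150, -0.9766)
n_2 = (+0.5793, -0.8151)
n_3 = (+0.9983, +0.0575)
n_4 = (+0.5496, +0.8354)
n_5 = (+0.0361, +0.9993)
n_6 = (-0.5668, +0.8238)
  (0,1): δ = 105.27°  ·
  (0,2): δ = 57.45°  ·
  (0,3): δ = 0.45°  ✓
  (0,4): δ = 53.81°  ·
  (0,5): δ = 85.08°  ·
  (0,6): δ = 121.68°  ·
  (1,2): δ = 132.18°  ·
  (1,3): δ = 74.29°  ·
  (1,4): δ = 20.92°  ✓
  (1,5): δ = 10.35°  ✓
  (1,6): δ = 46.95°  ·
  (2,3): δ = 122.11°  ·
  (2,4): δ = 68.74°  ·
  (2,5): δ = 37.47°  ·
  (2,6): δ = 0.87°  ✓
  (3,4): δ = 126.64°  ·
  (3,5): δ = 95.37°  ·
  (3,6): δ = 58.77°  ·
  (4,5): δ = 148.73°  ·
  (4,6): δ = 112.13°  ·
  (5,6): δ = 143.40°  ·
antipodal pairs: 4

count = 4; pairs: (0,3), (1,4), (1,5), (2,6)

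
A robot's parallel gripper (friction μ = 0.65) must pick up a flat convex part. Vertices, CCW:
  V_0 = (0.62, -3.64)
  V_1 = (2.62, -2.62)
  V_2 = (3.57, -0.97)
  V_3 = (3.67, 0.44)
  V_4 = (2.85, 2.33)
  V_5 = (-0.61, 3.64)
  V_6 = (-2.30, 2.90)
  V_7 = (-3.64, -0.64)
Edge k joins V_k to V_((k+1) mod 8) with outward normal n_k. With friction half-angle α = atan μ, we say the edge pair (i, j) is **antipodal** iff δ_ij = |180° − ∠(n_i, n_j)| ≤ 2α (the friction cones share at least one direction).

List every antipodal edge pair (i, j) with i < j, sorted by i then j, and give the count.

count = 12; pairs: (0,4), (0,5), (0,6), (1,5), (1,6), (2,5), (2,6), (2,7), (3,6), (3,7), (4,7), (5,7)

α = atan 0.65 = 33.02°;  2α = 66.05°
n_0 = (+0.4543, -0.8908)
n_1 = (+0.8666, -0.4990)
n_2 = (+0.9975, -0.0707)
n_3 = (+0.9174, +0.3980)
n_4 = (+0.3541, +0.9352)
n_5 = (-0.4011, +0.9160)
n_6 = (-0.9352, +0.3540)
n_7 = (-0.5758, -0.8176)
  (0,1): δ = 146.95°  ·
  (0,2): δ = 121.08°  ·
  (0,3): δ = 93.57°  ·
  (0,4): δ = 47.76°  ✓
  (0,5): δ = 3.37°  ✓
  (0,6): δ = 42.25°  ✓
  (0,7): δ = 117.82°  ·
  (1,2): δ = 154.13°  ·
  (1,3): δ = 126.61°  ·
  (1,4): δ = 80.81°  ·
  (1,5): δ = 36.42°  ✓
  (1,6): δ = 9.20°  ✓
  (1,7): δ = 84.78°  ·
  (2,3): δ = 152.49°  ·
  (2,4): δ = 106.68°  ·
  (2,5): δ = 62.30°  ✓
  (2,6): δ = 16.68°  ✓
  (2,7): δ = 58.90°  ✓
  (3,4): δ = 134.19°  ·
  (3,5): δ = 89.81°  ·
  (3,6): δ = 44.19°  ✓
  (3,7): δ = 31.39°  ✓
  (4,5): δ = 135.62°  ·
  (4,6): δ = 90.00°  ·
  (4,7): δ = 14.42°  ✓
  (5,6): δ = 134.38°  ·
  (5,7): δ = 58.80°  ✓
  (6,7): δ = 104.42°  ·
antipodal pairs: 12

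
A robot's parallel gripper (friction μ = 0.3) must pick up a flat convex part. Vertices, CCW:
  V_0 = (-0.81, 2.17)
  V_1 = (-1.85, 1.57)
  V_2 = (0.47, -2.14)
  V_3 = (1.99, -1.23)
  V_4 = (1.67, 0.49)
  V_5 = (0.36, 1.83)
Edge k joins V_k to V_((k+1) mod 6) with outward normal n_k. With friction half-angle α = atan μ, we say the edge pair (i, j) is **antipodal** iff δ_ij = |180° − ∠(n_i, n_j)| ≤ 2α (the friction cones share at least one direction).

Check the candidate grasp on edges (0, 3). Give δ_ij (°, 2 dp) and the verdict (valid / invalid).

δ = 70.56°, invalid

α = atan 0.3 = 16.70°;  2α = 33.40°
edge 0: e_0 = (-1.04, -0.60);  n_0 = (-0.4997, +0.8662)
edge 3: e_3 = (-0.32, +1.72);  n_3 = (+0.9831, +0.1829)
∠(n_0, n_3) = 109.44°
δ = |180° − 109.44°| = 70.56°
70.56° > 2α = 33.40°  →  invalid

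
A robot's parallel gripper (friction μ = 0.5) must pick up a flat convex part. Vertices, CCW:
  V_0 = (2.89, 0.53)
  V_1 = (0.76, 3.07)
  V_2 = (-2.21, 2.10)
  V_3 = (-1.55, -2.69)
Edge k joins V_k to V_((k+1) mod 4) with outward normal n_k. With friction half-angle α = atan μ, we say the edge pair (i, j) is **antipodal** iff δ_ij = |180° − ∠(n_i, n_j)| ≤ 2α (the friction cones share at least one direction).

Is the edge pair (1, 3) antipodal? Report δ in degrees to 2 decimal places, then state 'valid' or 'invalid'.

α = atan 0.5 = 26.57°;  2α = 53.13°
edge 1: e_1 = (-2.97, -0.97);  n_1 = (-0.3105, +0.9506)
edge 3: e_3 = (+4.44, +3.22);  n_3 = (+0.5871, -0.8095)
∠(n_1, n_3) = 162.14°
δ = |180° − 162.14°| = 17.86°
17.86° ≤ 2α = 53.13°  →  valid

δ = 17.86°, valid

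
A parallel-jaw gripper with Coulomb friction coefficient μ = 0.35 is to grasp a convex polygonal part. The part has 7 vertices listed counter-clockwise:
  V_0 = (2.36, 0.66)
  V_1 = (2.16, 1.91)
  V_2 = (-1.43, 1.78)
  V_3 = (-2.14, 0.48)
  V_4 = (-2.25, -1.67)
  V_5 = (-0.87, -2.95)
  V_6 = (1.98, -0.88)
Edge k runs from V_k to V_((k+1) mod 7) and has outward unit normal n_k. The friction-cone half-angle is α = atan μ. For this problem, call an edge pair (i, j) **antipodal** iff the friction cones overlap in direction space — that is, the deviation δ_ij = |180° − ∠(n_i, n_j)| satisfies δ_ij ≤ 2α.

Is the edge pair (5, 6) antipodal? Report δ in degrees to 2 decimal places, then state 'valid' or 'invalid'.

α = atan 0.35 = 19.29°;  2α = 38.58°
edge 5: e_5 = (+2.85, +2.07);  n_5 = (+0.5877, -0.8091)
edge 6: e_6 = (+0.38, +1.54);  n_6 = (+0.9709, -0.2396)
∠(n_5, n_6) = 40.15°
δ = |180° − 40.15°| = 139.85°
139.85° > 2α = 38.58°  →  invalid

δ = 139.85°, invalid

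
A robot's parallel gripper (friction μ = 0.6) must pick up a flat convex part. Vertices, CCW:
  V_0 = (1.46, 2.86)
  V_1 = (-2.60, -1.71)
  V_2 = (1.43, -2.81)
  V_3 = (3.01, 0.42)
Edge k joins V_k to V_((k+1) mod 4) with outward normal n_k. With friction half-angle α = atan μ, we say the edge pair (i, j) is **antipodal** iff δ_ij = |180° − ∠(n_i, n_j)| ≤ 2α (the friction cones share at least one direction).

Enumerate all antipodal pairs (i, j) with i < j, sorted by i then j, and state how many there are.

α = atan 0.6 = 30.96°;  2α = 61.93°
n_0 = (-0.7476, +0.6642)
n_1 = (-0.2633, -0.9647)
n_2 = (+0.8983, -0.4394)
n_3 = (+0.8441, +0.5362)
  (0,1): δ = 63.65°  ·
  (0,2): δ = 15.55°  ✓
  (0,3): δ = 74.04°  ·
  (1,2): δ = 100.80°  ·
  (1,3): δ = 42.31°  ✓
  (2,3): δ = 121.51°  ·
antipodal pairs: 2

count = 2; pairs: (0,2), (1,3)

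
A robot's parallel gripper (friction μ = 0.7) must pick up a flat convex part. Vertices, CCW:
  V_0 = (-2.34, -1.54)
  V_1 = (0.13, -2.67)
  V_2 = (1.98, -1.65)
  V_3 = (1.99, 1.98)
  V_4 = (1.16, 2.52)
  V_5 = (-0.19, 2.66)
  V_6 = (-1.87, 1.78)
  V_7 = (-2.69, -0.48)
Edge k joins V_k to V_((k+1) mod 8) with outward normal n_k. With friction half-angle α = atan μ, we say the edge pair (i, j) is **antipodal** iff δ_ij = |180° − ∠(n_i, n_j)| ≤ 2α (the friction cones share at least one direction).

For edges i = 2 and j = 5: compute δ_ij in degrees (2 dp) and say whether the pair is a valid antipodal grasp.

α = atan 0.7 = 34.99°;  2α = 69.98°
edge 2: e_2 = (+0.01, +3.63);  n_2 = (+1.0000, -0.0028)
edge 5: e_5 = (-1.68, -0.88);  n_5 = (-0.4640, +0.8858)
∠(n_2, n_5) = 117.80°
δ = |180° − 117.80°| = 62.20°
62.20° ≤ 2α = 69.98°  →  valid

δ = 62.20°, valid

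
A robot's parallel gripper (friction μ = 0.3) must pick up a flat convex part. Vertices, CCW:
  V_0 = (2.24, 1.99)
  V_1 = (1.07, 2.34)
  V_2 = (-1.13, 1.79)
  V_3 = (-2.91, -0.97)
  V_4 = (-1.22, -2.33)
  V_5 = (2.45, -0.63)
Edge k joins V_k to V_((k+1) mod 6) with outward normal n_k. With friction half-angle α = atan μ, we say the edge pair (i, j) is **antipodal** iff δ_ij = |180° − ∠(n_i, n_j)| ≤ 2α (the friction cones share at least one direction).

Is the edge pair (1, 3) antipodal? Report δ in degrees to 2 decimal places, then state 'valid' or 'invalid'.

δ = 52.86°, invalid

α = atan 0.3 = 16.70°;  2α = 33.40°
edge 1: e_1 = (-2.20, -0.55);  n_1 = (-0.2425, +0.9701)
edge 3: e_3 = (+1.69, -1.36);  n_3 = (-0.6269, -0.7791)
∠(n_1, n_3) = 127.14°
δ = |180° − 127.14°| = 52.86°
52.86° > 2α = 33.40°  →  invalid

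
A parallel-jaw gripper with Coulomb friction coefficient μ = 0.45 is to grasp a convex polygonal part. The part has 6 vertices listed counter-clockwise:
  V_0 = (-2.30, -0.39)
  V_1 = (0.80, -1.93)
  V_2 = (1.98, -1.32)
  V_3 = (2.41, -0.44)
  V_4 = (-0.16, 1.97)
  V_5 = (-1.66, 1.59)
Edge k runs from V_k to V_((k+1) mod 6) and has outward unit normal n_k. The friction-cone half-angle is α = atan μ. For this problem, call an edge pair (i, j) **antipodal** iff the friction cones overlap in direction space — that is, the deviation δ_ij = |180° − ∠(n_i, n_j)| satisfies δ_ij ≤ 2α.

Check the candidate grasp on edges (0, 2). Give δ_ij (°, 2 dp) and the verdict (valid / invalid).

α = atan 0.45 = 24.23°;  2α = 48.46°
edge 0: e_0 = (+3.10, -1.54);  n_0 = (-0.4449, -0.8956)
edge 2: e_2 = (+0.43, +0.88);  n_2 = (+0.8985, -0.4390)
∠(n_0, n_2) = 90.38°
δ = |180° − 90.38°| = 89.62°
89.62° > 2α = 48.46°  →  invalid

δ = 89.62°, invalid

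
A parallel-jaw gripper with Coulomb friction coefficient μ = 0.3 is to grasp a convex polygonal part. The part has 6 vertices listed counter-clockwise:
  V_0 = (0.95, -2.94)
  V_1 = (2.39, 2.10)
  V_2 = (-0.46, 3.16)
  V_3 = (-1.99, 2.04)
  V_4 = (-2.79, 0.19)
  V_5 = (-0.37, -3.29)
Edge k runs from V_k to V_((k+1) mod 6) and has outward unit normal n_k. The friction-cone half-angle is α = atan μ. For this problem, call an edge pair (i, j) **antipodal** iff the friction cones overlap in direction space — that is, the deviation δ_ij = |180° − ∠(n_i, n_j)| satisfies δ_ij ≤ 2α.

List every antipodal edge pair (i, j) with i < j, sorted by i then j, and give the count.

α = atan 0.3 = 16.70°;  2α = 33.40°
n_0 = (+0.9615, -0.2747)
n_1 = (+0.3486, +0.9373)
n_2 = (-0.5907, +0.8069)
n_3 = (-0.9179, +0.3969)
n_4 = (-0.8210, -0.5709)
n_5 = (+0.2563, -0.9666)
  (0,1): δ = 94.46°  ·
  (0,2): δ = 37.85°  ·
  (0,3): δ = 7.44°  ✓
  (0,4): δ = 50.76°  ·
  (0,5): δ = 120.80°  ·
  (1,2): δ = 123.39°  ·
  (1,3): δ = 92.98°  ·
  (1,4): δ = 34.78°  ·
  (1,5): δ = 35.25°  ·
  (2,3): δ = 149.59°  ·
  (2,4): δ = 91.39°  ·
  (2,5): δ = 21.35°  ✓
  (3,4): δ = 121.80°  ·
  (3,5): δ = 51.76°  ·
  (4,5): δ = 109.96°  ·
antipodal pairs: 2

count = 2; pairs: (0,3), (2,5)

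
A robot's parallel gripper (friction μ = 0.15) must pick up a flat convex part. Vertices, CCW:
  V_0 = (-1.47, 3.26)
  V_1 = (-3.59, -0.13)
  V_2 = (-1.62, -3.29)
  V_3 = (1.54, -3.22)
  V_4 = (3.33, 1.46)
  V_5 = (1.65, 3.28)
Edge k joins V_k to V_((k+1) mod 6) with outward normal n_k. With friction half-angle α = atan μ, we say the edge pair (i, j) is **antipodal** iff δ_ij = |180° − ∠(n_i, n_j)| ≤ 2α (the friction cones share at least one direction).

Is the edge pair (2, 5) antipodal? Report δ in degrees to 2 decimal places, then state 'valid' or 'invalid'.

δ = 0.90°, valid

α = atan 0.15 = 8.53°;  2α = 17.06°
edge 2: e_2 = (+3.16, +0.07);  n_2 = (+0.0221, -0.9998)
edge 5: e_5 = (-3.12, -0.02);  n_5 = (-0.0064, +1.0000)
∠(n_2, n_5) = 179.10°
δ = |180° − 179.10°| = 0.90°
0.90° ≤ 2α = 17.06°  →  valid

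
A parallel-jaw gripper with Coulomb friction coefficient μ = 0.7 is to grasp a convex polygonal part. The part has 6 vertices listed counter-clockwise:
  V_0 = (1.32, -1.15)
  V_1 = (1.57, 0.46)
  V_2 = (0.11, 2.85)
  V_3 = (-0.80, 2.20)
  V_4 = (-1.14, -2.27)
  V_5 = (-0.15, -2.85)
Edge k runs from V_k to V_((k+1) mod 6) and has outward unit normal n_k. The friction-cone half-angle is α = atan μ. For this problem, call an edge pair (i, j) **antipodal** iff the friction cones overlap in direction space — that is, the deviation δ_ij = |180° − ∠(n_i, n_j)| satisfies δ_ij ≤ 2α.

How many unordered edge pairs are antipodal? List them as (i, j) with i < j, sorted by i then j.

count = 8; pairs: (0,2), (0,3), (0,4), (1,3), (1,4), (2,4), (2,5), (3,5)

α = atan 0.7 = 34.99°;  2α = 69.98°
n_0 = (+0.9882, -0.1534)
n_1 = (+0.8534, +0.5213)
n_2 = (-0.5812, +0.8137)
n_3 = (-0.9971, +0.0758)
n_4 = (-0.5055, -0.8628)
n_5 = (+0.7564, -0.6541)
  (0,1): δ = 139.75°  ·
  (0,2): δ = 45.64°  ✓
  (0,3): δ = 4.48°  ✓
  (0,4): δ = 68.46°  ✓
  (0,5): δ = 147.98°  ·
  (1,2): δ = 85.88°  ·
  (1,3): δ = 35.77°  ✓
  (1,4): δ = 28.22°  ✓
  (1,5): δ = 107.73°  ·
  (2,3): δ = 129.89°  ·
  (2,4): δ = 65.90°  ✓
  (2,5): δ = 13.61°  ✓
  (3,4): δ = 116.01°  ·
  (3,5): δ = 36.50°  ✓
  (4,5): δ = 100.49°  ·
antipodal pairs: 8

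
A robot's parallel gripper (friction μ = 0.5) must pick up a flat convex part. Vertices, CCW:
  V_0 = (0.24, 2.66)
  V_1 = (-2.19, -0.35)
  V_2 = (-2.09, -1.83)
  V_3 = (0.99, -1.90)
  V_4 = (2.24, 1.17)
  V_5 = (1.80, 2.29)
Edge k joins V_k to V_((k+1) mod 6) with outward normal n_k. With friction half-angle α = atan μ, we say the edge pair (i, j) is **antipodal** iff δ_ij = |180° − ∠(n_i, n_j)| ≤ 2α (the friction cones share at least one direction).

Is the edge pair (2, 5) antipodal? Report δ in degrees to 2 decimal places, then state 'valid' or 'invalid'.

α = atan 0.5 = 26.57°;  2α = 53.13°
edge 2: e_2 = (+3.08, -0.07);  n_2 = (-0.0227, -0.9997)
edge 5: e_5 = (-1.56, +0.37);  n_5 = (+0.2308, +0.9730)
∠(n_2, n_5) = 167.96°
δ = |180° − 167.96°| = 12.04°
12.04° ≤ 2α = 53.13°  →  valid

δ = 12.04°, valid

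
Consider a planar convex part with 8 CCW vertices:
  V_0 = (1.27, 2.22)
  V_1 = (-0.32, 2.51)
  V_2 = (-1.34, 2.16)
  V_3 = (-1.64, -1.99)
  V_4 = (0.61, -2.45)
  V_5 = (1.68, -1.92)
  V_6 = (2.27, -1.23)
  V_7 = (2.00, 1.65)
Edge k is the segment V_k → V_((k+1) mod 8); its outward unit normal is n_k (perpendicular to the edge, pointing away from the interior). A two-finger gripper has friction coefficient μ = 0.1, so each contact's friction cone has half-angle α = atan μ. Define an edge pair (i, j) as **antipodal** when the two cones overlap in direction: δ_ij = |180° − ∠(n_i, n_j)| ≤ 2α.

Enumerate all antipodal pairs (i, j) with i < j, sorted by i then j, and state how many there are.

α = atan 0.1 = 5.71°;  2α = 11.42°
n_0 = (+0.1794, +0.9838)
n_1 = (-0.3246, +0.9459)
n_2 = (-0.9974, +0.0721)
n_3 = (-0.2003, -0.9797)
n_4 = (+0.4439, -0.8961)
n_5 = (+0.7600, -0.6499)
n_6 = (+0.9956, +0.0933)
n_7 = (+0.6154, +0.7882)
  (0,1): δ = 150.72°  ·
  (0,2): δ = 83.80°  ·
  (0,3): δ = 1.22°  ✓
  (0,4): δ = 36.69°  ·
  (0,5): δ = 59.80°  ·
  (0,6): δ = 105.69°  ·
  (0,7): δ = 152.35°  ·
  (1,2): δ = 113.07°  ·
  (1,3): δ = 30.49°  ·
  (1,4): δ = 7.41°  ✓
  (1,5): δ = 30.53°  ·
  (1,6): δ = 76.42°  ·
  (1,7): δ = 123.08°  ·
  (2,3): δ = 97.42°  ·
  (2,4): δ = 59.51°  ·
  (2,5): δ = 36.40°  ·
  (2,6): δ = 9.49°  ✓
  (2,7): δ = 56.15°  ·
  (3,4): δ = 142.09°  ·
  (3,5): δ = 118.98°  ·
  (3,6): δ = 73.09°  ·
  (3,7): δ = 26.43°  ·
  (4,5): δ = 156.88°  ·
  (4,6): δ = 110.99°  ·
  (4,7): δ = 64.33°  ·
  (5,6): δ = 134.11°  ·
  (5,7): δ = 87.45°  ·
  (6,7): δ = 133.34°  ·
antipodal pairs: 3

count = 3; pairs: (0,3), (1,4), (2,6)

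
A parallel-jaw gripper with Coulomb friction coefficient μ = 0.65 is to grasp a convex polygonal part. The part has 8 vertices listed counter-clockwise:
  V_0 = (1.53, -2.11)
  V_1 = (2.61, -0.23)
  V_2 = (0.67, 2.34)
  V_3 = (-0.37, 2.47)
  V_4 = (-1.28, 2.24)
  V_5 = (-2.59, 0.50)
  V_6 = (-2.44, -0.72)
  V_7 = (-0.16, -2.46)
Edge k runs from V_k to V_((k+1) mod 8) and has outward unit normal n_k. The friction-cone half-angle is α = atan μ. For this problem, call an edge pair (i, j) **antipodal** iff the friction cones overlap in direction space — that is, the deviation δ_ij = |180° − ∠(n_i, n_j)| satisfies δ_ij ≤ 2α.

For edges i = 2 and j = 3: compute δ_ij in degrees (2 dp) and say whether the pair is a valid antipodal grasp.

α = atan 0.65 = 33.02°;  2α = 66.05°
edge 2: e_2 = (-1.04, +0.13);  n_2 = (+0.1240, +0.9923)
edge 3: e_3 = (-0.91, -0.23);  n_3 = (-0.2450, +0.9695)
∠(n_2, n_3) = 21.31°
δ = |180° − 21.31°| = 158.69°
158.69° > 2α = 66.05°  →  invalid

δ = 158.69°, invalid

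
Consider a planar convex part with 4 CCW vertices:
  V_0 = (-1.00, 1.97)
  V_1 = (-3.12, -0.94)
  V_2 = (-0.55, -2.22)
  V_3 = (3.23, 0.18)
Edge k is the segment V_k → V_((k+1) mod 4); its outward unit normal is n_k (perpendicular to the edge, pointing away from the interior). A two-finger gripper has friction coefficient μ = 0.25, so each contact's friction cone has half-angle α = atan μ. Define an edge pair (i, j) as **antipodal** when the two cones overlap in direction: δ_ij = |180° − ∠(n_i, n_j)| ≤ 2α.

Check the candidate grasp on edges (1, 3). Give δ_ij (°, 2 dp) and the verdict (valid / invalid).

δ = 3.54°, valid

α = atan 0.25 = 14.04°;  2α = 28.07°
edge 1: e_1 = (+2.57, -1.28);  n_1 = (-0.4458, -0.8951)
edge 3: e_3 = (-4.23, +1.79);  n_3 = (+0.3897, +0.9209)
∠(n_1, n_3) = 176.46°
δ = |180° − 176.46°| = 3.54°
3.54° ≤ 2α = 28.07°  →  valid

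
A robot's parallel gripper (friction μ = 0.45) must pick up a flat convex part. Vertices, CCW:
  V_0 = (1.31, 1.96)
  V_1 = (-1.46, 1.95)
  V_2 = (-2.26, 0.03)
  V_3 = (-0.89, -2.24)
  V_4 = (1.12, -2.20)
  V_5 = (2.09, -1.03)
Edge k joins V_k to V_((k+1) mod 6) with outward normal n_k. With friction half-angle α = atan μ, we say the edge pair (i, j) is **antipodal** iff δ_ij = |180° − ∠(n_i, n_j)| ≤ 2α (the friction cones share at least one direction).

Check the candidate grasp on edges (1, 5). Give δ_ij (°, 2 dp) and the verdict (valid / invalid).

α = atan 0.45 = 24.23°;  2α = 48.46°
edge 1: e_1 = (-0.80, -1.92);  n_1 = (-0.9231, +0.3846)
edge 5: e_5 = (-0.78, +2.99);  n_5 = (+0.9676, +0.2524)
∠(n_1, n_5) = 142.76°
δ = |180° − 142.76°| = 37.24°
37.24° ≤ 2α = 48.46°  →  valid

δ = 37.24°, valid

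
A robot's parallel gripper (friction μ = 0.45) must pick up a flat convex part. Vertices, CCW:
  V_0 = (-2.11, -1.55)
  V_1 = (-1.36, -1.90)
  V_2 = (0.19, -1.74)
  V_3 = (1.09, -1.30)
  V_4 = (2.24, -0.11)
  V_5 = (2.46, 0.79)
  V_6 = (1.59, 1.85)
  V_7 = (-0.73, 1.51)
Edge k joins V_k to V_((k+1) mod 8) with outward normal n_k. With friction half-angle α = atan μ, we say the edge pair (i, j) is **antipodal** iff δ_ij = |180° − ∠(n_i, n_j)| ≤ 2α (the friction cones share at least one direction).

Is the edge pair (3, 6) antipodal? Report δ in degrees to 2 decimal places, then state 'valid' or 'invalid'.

δ = 37.64°, valid

α = atan 0.45 = 24.23°;  2α = 48.46°
edge 3: e_3 = (+1.15, +1.19);  n_3 = (+0.7191, -0.6949)
edge 6: e_6 = (-2.32, -0.34);  n_6 = (-0.1450, +0.9894)
∠(n_3, n_6) = 142.36°
δ = |180° − 142.36°| = 37.64°
37.64° ≤ 2α = 48.46°  →  valid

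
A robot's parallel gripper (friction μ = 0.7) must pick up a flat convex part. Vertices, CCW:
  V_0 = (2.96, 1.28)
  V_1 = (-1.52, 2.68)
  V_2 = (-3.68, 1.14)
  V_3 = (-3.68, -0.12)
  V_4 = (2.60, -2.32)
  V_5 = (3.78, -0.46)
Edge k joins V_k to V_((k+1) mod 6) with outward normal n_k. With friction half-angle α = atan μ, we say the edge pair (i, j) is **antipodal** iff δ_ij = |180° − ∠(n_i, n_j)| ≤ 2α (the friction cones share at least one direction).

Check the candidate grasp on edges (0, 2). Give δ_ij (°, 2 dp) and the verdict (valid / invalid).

α = atan 0.7 = 34.99°;  2α = 69.98°
edge 0: e_0 = (-4.48, +1.40);  n_0 = (+0.2983, +0.9545)
edge 2: e_2 = (+0.00, -1.26);  n_2 = (-1.0000, -0.0000)
∠(n_0, n_2) = 107.35°
δ = |180° − 107.35°| = 72.65°
72.65° > 2α = 69.98°  →  invalid

δ = 72.65°, invalid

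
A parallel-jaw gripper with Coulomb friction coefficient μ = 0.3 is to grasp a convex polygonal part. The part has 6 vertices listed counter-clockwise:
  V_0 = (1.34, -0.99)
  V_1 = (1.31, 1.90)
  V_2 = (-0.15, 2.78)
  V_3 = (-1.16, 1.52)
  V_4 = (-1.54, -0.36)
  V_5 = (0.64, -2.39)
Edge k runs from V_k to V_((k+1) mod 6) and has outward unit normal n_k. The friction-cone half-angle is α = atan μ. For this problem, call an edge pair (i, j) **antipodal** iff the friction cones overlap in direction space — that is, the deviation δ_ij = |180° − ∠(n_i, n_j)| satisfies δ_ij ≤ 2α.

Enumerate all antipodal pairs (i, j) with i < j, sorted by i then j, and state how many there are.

count = 4; pairs: (0,3), (1,4), (2,5), (3,5)

α = atan 0.3 = 16.70°;  2α = 33.40°
n_0 = (+0.9999, +0.0104)
n_1 = (+0.5162, +0.8565)
n_2 = (-0.7803, +0.6254)
n_3 = (-0.9802, +0.1981)
n_4 = (-0.6815, -0.7318)
n_5 = (+0.8944, -0.4472)
  (0,1): δ = 121.67°  ·
  (0,2): δ = 39.31°  ·
  (0,3): δ = 12.02°  ✓
  (0,4): δ = 46.45°  ·
  (0,5): δ = 152.84°  ·
  (1,2): δ = 97.64°  ·
  (1,3): δ = 70.35°  ·
  (1,4): δ = 11.88°  ✓
  (1,5): δ = 94.51°  ·
  (2,3): δ = 152.71°  ·
  (2,4): δ = 94.24°  ·
  (2,5): δ = 12.15°  ✓
  (3,4): δ = 121.53°  ·
  (3,5): δ = 15.14°  ✓
  (4,5): δ = 73.61°  ·
antipodal pairs: 4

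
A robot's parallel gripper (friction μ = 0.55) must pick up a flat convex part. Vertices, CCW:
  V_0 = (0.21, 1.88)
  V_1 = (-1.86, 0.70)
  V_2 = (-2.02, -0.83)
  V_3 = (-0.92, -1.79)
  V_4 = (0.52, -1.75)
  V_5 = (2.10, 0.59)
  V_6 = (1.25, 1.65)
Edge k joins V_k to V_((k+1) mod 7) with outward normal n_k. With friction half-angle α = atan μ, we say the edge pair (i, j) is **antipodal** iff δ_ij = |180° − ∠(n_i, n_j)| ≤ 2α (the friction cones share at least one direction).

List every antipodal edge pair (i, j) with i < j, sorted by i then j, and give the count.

α = atan 0.55 = 28.81°;  2α = 57.62°
n_0 = (-0.4952, +0.8688)
n_1 = (-0.9946, +0.1040)
n_2 = (-0.6575, -0.7534)
n_3 = (+0.0278, -0.9996)
n_4 = (+0.8288, -0.5596)
n_5 = (+0.7802, +0.6256)
n_6 = (+0.2159, +0.9764)
  (0,1): δ = 125.66°  ·
  (0,2): δ = 70.80°  ·
  (0,3): δ = 28.09°  ✓
  (0,4): δ = 26.29°  ✓
  (0,5): δ = 99.04°  ·
  (0,6): δ = 137.84°  ·
  (1,2): δ = 125.14°  ·
  (1,3): δ = 82.44°  ·
  (1,4): δ = 28.06°  ✓
  (1,5): δ = 44.70°  ✓
  (1,6): δ = 83.50°  ·
  (2,3): δ = 137.30°  ·
  (2,4): δ = 82.92°  ·
  (2,5): δ = 10.16°  ✓
  (2,6): δ = 28.64°  ✓
  (3,4): δ = 125.62°  ·
  (3,5): δ = 52.87°  ✓
  (3,6): δ = 14.06°  ✓
  (4,5): δ = 107.25°  ·
  (4,6): δ = 68.44°  ·
  (5,6): δ = 141.20°  ·
antipodal pairs: 8

count = 8; pairs: (0,3), (0,4), (1,4), (1,5), (2,5), (2,6), (3,5), (3,6)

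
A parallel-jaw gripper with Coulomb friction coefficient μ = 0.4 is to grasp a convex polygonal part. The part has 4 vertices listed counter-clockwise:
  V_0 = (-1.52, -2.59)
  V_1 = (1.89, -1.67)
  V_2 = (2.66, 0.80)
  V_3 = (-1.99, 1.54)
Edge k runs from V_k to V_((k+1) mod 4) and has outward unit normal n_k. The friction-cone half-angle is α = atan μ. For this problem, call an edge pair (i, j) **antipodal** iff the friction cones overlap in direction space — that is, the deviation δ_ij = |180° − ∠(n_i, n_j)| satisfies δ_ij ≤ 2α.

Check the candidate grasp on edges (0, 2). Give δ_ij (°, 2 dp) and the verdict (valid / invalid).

α = atan 0.4 = 21.80°;  2α = 43.60°
edge 0: e_0 = (+3.41, +0.92);  n_0 = (+0.2605, -0.9655)
edge 2: e_2 = (-4.65, +0.74);  n_2 = (+0.1572, +0.9876)
∠(n_0, n_2) = 155.86°
δ = |180° − 155.86°| = 24.14°
24.14° ≤ 2α = 43.60°  →  valid

δ = 24.14°, valid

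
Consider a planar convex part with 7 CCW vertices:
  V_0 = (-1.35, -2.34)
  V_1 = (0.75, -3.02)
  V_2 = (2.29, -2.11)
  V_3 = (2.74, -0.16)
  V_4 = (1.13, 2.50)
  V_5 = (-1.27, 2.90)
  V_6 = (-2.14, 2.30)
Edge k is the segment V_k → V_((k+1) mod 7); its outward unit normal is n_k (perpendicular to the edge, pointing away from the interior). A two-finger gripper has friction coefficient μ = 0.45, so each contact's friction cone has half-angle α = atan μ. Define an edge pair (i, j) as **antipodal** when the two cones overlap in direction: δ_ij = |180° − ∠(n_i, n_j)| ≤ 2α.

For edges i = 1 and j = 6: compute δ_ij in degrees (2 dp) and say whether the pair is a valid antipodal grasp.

δ = 69.08°, invalid

α = atan 0.45 = 24.23°;  2α = 48.46°
edge 1: e_1 = (+1.54, +0.91);  n_1 = (+0.5087, -0.8609)
edge 6: e_6 = (+0.79, -4.64);  n_6 = (-0.9858, -0.1678)
∠(n_1, n_6) = 110.92°
δ = |180° − 110.92°| = 69.08°
69.08° > 2α = 48.46°  →  invalid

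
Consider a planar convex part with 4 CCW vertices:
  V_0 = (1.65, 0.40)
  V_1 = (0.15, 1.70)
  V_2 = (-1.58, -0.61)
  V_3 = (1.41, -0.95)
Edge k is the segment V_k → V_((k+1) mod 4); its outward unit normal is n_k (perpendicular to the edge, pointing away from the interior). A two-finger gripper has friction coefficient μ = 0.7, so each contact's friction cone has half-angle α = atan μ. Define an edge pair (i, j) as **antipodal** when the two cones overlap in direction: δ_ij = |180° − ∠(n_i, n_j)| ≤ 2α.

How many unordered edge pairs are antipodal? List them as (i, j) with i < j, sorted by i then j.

count = 3; pairs: (0,2), (1,2), (1,3)

α = atan 0.7 = 34.99°;  2α = 69.98°
n_0 = (+0.6549, +0.7557)
n_1 = (-0.8004, +0.5994)
n_2 = (-0.1130, -0.9936)
n_3 = (+0.9846, -0.1750)
  (0,1): δ = 85.92°  ·
  (0,2): δ = 34.43°  ✓
  (0,3): δ = 120.83°  ·
  (1,2): δ = 59.66°  ✓
  (1,3): δ = 26.75°  ✓
  (2,3): δ = 93.59°  ·
antipodal pairs: 3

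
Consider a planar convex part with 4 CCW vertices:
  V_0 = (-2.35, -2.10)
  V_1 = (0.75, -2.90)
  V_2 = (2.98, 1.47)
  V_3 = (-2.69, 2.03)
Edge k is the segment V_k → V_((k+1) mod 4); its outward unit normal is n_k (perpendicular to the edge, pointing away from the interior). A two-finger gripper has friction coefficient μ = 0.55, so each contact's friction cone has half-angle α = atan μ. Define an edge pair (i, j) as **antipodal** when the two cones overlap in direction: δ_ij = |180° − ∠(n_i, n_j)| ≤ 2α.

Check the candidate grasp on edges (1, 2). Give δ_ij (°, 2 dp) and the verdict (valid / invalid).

α = atan 0.55 = 28.81°;  2α = 57.62°
edge 1: e_1 = (+2.23, +4.37);  n_1 = (+0.8907, -0.4545)
edge 2: e_2 = (-5.67, +0.56);  n_2 = (+0.0983, +0.9952)
∠(n_1, n_2) = 111.39°
δ = |180° − 111.39°| = 68.61°
68.61° > 2α = 57.62°  →  invalid

δ = 68.61°, invalid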